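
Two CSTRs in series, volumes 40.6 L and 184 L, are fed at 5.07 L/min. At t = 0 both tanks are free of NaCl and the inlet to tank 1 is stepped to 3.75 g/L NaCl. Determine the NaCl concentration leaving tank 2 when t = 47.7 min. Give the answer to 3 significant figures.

Time constants: τᵢ = Vᵢ/Q for each well-mixed tank.
τ₁ = 40.6/5.07 = 8.0079 min; τ₂ = 184/5.07 = 36.292 min.
Solving the cascade with C₁(0)=C₂(0)=0 gives C₂(t) = C_in[1 − (τ₁ e^(−t/τ₁) − τ₂ e^(−t/τ₂))/(τ₁ − τ₂)].
At t = 47.7: e^(−t/τ₁) = 0.0025886, e^(−t/τ₂) = 0.26865.
C₂ = 3.75·[1 − (8.0079·0.0025886 − 36.292·0.26865)/(-28.284)] = 3.75·0.65602 = 2.4601 g/L.

2.46 g/L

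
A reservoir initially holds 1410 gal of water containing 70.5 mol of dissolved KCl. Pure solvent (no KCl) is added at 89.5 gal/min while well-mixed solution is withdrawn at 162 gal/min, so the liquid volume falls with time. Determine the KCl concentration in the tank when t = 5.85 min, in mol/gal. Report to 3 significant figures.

Total volume: dV/dt = Q_in − Q_out = -72.500 gal/min, so V(t) = 1410 − 72.500 t and V(5.85) = 985.88 gal.
Solute balance: dm/dt = 0 − Q_out C = −Q_out m/V(t).
Separate: dm/m = −Q_out dt/V(t) ⇒ ln(m/m₀) = −(Q_out/(Q_in−Q_out)) ln(V/V₀).
m = m₀ (V₀/V)^(Q_out/(Q_in−Q_out)) = 70.5 × (1410/985.88)^(-2.2345) = 31.693 mol.
C = m/V = 31.693/985.88 = 0.032147 mol/gal.

0.0321 mol/gal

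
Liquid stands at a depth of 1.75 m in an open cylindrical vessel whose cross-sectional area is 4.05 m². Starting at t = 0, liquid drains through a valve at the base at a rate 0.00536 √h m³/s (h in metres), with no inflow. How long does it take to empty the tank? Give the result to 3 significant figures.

With no inflow, A dh/dt = −0.00536 √h.
This is separable: 2 d(√h)/dt = −0.00536/A, so √h = √h₀ − (0.00536/(2A)) t.
Set h = 0: 2√h₀ = (0.00536/A) t_empty ⇒ t_empty = 2A√h₀/0.00536.
t_empty = 2·4.05·√1.75/0.00536 = 8.1000·1.3229/0.00536 = 1999.1 s.

2000 s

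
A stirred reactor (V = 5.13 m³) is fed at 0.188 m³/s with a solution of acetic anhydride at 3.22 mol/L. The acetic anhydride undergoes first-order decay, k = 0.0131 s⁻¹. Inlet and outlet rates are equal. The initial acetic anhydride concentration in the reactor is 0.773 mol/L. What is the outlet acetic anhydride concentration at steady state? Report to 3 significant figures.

V dC/dt = Q(C_in − C) − k V C.
At steady state: 0 = Q C_in − (Q + kV) C_ss, so C_ss = Q C_in/(Q + kV).
C_ss = 0.188·3.22/(0.188 + 0.0131·5.13) = 0.60536/0.25520 = 2.3721 mol/L.

2.37 mol/L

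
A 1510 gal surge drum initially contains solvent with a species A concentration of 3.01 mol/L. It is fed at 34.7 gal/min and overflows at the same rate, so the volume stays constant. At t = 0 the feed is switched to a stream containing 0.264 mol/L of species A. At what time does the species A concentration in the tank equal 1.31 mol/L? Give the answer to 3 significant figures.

42.0 min

Species balance: V dC/dt = Q(C_in − C) ⇒ τ = V/Q = 43.516 min.
C(t) = C_in + (C₀ − C_in) e^(−t/τ). Set C = 1.31 and solve for t:
e^(−t/τ) = (C − C_in)/(C₀ − C_in) = (1.31 − 0.264)/(3.01 − 0.264) = 0.38092
t = −τ ln(…) = 43.516 × 0.96517 = 42.000 min.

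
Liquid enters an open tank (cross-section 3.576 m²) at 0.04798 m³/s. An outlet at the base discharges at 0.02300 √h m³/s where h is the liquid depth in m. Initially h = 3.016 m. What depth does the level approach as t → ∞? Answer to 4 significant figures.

4.352 m

Accumulation of liquid (constant cross-section A): A dh/dt = Q_in − 0.02300 √h. At steady state dh/dt = 0:
Q_in = 0.02300 √h_ss ⇒ √h_ss = 0.04798/0.02300 = 2.08609.
h_ss = 2.08609² = 4.35176 m. (Since h₀ = 3.016 m < h_ss, the level will rise toward this value.)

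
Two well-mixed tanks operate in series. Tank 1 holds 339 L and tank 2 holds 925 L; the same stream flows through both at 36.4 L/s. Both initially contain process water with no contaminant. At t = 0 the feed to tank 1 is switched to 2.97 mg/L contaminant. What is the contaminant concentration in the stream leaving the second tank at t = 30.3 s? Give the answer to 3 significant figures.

1.61 mg/L

Species balance on tank i: dCᵢ/dt = (Cᵢ₋₁ − Cᵢ)/τᵢ with τᵢ = Vᵢ/Q.
τ₁ = 339/36.4 = 9.3132 s; τ₂ = 925/36.4 = 25.412 s.
Solving the cascade with C₁(0)=C₂(0)=0 gives C₂(t) = C_in[1 − (τ₁ e^(−t/τ₁) − τ₂ e^(−t/τ₂))/(τ₁ − τ₂)].
At t = 30.3: e^(−t/τ₁) = 0.038641, e^(−t/τ₂) = 0.30351.
C₂ = 2.97·[1 − (9.3132·0.038641 − 25.412·0.30351)/(-16.099)] = 2.97·0.54327 = 1.6135 mg/L.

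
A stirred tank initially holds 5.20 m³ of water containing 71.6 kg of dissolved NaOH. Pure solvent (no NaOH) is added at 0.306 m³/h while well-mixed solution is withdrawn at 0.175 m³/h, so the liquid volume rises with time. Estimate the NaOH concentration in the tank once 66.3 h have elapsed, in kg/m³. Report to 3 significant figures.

1.39 kg/m³

Let m(t) be the amount of NaOH. Volume: V(t) = V₀ + (Q_in − Q_out) t = 5.20 + 0.13100 t; V(66.3) = 13.885 m³.
Solute balance: dm/dt = 0 − Q_out C = −Q_out m/V(t).
dm/m = −Q_out dt/(V₀ + 0.13100 t); integrating gives ln(m/m₀) = −(Q_out/(Q_in−Q_out)) ln(V/V₀).
m = m₀ (V₀/V)^(Q_out/(Q_in−Q_out)) = 71.6 × (5.20/13.885)^(1.3359) = 19.279 kg.
C = m/V = 19.279/13.885 = 1.3885 kg/m³.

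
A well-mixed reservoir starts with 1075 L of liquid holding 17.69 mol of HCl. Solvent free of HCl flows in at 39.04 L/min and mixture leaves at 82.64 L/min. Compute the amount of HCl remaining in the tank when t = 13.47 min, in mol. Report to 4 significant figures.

3.955 mol

Total volume: dV/dt = Q_in − Q_out = -43.6000 L/min, so V(t) = 1075 − 43.6000 t and V(13.47) = 487.708 L.
Solute balance: dm/dt = 0 − Q_out C = −Q_out m/V(t).
dm/m = −Q_out dt/(V₀ − 43.6000 t); integrating gives ln(m/m₀) = −(Q_out/(Q_in−Q_out)) ln(V/V₀).
m = m₀ (V₀/V)^(Q_out/(Q_in−Q_out)) = 17.69 × (1075/487.708)^(-1.89541) = 3.95485 mol.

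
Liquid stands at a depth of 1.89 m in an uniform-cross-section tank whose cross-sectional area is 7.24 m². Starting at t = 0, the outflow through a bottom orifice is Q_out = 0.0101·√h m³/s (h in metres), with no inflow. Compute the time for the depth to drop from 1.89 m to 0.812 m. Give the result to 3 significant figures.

679 s

A dh/dt = −Q_out = −0.0101 √h.
This is separable: 2 d(√h)/dt = −0.0101/A, so √h = √h₀ − (0.0101/(2A)) t.
t = 2A(√h₀ − √h)/0.0101 = 2·7.24·(√1.89 − √0.812)/0.0101
  = 14.480 × (1.3748 − 0.90111) / 0.0101 = 679.07 s.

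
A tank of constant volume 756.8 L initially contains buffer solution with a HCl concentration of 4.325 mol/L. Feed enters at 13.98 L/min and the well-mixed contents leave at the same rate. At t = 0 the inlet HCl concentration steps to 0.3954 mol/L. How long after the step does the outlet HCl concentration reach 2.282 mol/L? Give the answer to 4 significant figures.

Unsteady species balance (constant V, well mixed): V dC/dt = Q(C_in − C), so τ = V/Q = 54.1345 min.
C(t) = C_in + (C₀ − C_in) e^(−t/τ). Set C = 2.282 and solve for t:
e^(−t/τ) = (C − C_in)/(C₀ − C_in) = (2.282 − 0.3954)/(4.325 − 0.3954) = 0.480100
t = −τ ln(…) = 54.1345 × 0.733761 = 39.7218 min.

39.72 min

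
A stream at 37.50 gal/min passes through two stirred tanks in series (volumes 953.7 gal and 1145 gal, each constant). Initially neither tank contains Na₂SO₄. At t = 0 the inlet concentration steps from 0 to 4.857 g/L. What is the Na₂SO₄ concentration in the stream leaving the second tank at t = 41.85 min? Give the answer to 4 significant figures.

Time constants: τᵢ = Vᵢ/Q for each well-mixed tank.
τ₁ = 953.7/37.50 = 25.4320 min; τ₂ = 1145/37.50 = 30.5333 min.
Tank 1: C₁ = C_in(1 − e^(−t/τ₁)). Tank 2 (τ₁ ≠ τ₂): C₂ = C_in[1 − (τ₁ e^(−t/τ₁) − τ₂ e^(−t/τ₂))/(τ₁ − τ₂)].
At t = 41.85: e^(−t/τ₁) = 0.192904, e^(−t/τ₂) = 0.253946.
C₂ = 4.857·[1 − (25.4320·0.192904 − 30.5333·0.253946)/(-5.10133)] = 4.857·0.441735 = 2.14551 g/L.

2.146 g/L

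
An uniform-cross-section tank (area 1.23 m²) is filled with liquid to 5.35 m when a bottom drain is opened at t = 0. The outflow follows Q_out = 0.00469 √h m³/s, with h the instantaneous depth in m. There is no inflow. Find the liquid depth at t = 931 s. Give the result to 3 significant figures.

Volume balance on the tank: A dh/dt = −0.00469 √h.
Separate and integrate: 2(√h − √h₀) = −(0.00469/A) t.
√h = √5.35 − 0.00469·931/(2·1.23) = 2.3130 − 1.7750 = 0.53805.
h = 0.53805² = 0.28950 m.

0.289 m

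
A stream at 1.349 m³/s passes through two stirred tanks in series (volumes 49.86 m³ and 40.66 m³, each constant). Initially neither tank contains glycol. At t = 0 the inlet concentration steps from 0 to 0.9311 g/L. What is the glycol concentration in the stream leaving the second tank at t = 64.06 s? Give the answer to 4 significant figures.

0.5306 g/L

Species balance on tank i: dCᵢ/dt = (Cᵢ₋₁ − Cᵢ)/τᵢ with τᵢ = Vᵢ/Q.
τ₁ = 49.86/1.349 = 36.9607 s; τ₂ = 40.66/1.349 = 30.1408 s.
Tank 1: C₁ = C_in(1 − e^(−t/τ₁)). Tank 2 (τ₁ ≠ τ₂): C₂ = C_in[1 − (τ₁ e^(−t/τ₁) − τ₂ e^(−t/τ₂))/(τ₁ − τ₂)].
At t = 64.06: e^(−t/τ₁) = 0.176719, e^(−t/τ₂) = 0.119391.
C₂ = 0.9311·[1 − (36.9607·0.176719 − 30.1408·0.119391)/(6.81987)] = 0.9311·0.569912 = 0.530645 g/L.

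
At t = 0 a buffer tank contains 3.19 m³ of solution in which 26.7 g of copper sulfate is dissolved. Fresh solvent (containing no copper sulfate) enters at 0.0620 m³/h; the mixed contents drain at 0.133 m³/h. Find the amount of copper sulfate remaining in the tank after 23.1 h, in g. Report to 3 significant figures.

Total volume: dV/dt = Q_in − Q_out = -0.071000 m³/h, so V(t) = 3.19 − 0.071000 t and V(23.1) = 1.5499 m³.
Species balance (pure solvent in): dm/dt = −Q_out · m/V(t).
dm/m = −Q_out dt/(V₀ − 0.071000 t); integrating gives ln(m/m₀) = −(Q_out/(Q_in−Q_out)) ln(V/V₀).
m = m₀ (V₀/V)^(Q_out/(Q_in−Q_out)) = 26.7 × (3.19/1.5499)^(-1.8732) = 6.9068 g.

6.91 g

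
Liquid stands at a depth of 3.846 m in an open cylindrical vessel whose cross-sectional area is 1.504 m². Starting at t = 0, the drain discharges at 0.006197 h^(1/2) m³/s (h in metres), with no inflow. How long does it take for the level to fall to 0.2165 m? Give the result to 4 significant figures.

726.1 s

With no inflow, A dh/dt = −0.006197 √h.
Separate and integrate: 2(√h − √h₀) = −(0.006197/A) t.
t = 2A(√h₀ − √h)/0.006197 = 2·1.504·(√3.846 − √0.2165)/0.006197
  = 3.00800 × (1.96112 − 0.465296) / 0.006197 = 726.068 s.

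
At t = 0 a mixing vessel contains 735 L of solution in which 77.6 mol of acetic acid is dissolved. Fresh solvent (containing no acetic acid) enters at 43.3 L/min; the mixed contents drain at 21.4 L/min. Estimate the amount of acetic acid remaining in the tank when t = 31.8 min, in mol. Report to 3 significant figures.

40.5 mol

Total volume: dV/dt = Q_in − Q_out = 21.900 L/min, so V(t) = 735 + 21.900 t and V(31.8) = 1431.4 L.
No acetic acid enters, so dm/dt = −Q_out · (m/V).
Separate: dm/m = −Q_out dt/V(t) ⇒ ln(m/m₀) = −(Q_out/(Q_in−Q_out)) ln(V/V₀).
m = m₀ (V₀/V)^(Q_out/(Q_in−Q_out)) = 77.6 × (735/1431.4)^(0.97717) = 40.457 mol.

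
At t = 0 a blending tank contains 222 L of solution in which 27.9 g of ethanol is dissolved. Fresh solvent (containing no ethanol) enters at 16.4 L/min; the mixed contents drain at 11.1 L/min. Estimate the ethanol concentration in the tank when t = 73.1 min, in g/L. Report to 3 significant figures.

Total volume: dV/dt = Q_in − Q_out = 5.3000 L/min, so V(t) = 222 + 5.3000 t and V(73.1) = 609.43 L.
Species balance (pure solvent in): dm/dt = −Q_out · m/V(t).
Separate: dm/m = −Q_out dt/V(t) ⇒ ln(m/m₀) = −(Q_out/(Q_in−Q_out)) ln(V/V₀).
m = m₀ (V₀/V)^(Q_out/(Q_in−Q_out)) = 27.9 × (222/609.43)^(2.0943) = 3.3658 g.
C = m/V = 3.3658/609.43 = 0.0055229 g/L.

0.00552 g/L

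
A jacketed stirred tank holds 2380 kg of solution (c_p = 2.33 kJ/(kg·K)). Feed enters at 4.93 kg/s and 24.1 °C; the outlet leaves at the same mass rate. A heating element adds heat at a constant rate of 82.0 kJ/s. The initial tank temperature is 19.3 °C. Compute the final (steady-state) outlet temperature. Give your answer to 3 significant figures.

M c_p dT/dt = ṁ c_p (T_in − T) + Q̇.
At steady state dT/dt = 0 ⇒ T_ss = T_in + Q̇/(ṁ c_p) = 24.1 + 82.0/(4.93·2.33) = 31.239 °C.

31.2 °C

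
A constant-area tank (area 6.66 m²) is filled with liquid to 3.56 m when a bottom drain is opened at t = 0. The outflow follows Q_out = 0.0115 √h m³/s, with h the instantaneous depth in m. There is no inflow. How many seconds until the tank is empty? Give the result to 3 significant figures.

Unsteady balance on liquid volume: A dh/dt = −0.0115 √h.
This is separable: 2 d(√h)/dt = −0.0115/A, so √h = √h₀ − (0.0115/(2A)) t.
Set h = 0: 2√h₀ = (0.0115/A) t_empty ⇒ t_empty = 2A√h₀/0.0115.
t_empty = 2·6.66·√3.56/0.0115 = 13.320·1.8868/0.0115 = 2185.4 s.

2190 s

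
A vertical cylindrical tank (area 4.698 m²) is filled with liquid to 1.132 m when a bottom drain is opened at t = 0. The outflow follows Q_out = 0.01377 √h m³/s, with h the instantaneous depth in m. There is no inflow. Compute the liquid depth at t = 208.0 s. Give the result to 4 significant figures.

With no inflow, A dh/dt = −0.01377 √h.
Separate and integrate: 2(√h − √h₀) = −(0.01377/A) t.
√h = √1.132 − 0.01377·208.0/(2·4.698) = 1.06395 − 0.304828 = 0.759127.
h = 0.759127² = 0.576274 m.

0.5763 m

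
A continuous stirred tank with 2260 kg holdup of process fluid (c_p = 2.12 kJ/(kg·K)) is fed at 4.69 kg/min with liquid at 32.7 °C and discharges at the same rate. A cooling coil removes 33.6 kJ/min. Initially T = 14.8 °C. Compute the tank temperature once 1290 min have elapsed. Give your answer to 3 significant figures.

28.3 °C

M c_p dT/dt = ṁ c_p (T_in − T) − Q̇.
Rearrange: dT/dt = (T_ss − T)/τ with τ = M/ṁ = 481.88 min and T_ss = T_in − Q̇/(ṁ c_p) = 29.321 °C.
This is linear first-order; T(t) = T_ss + (T₀ − T_ss) e^(−t/τ).
T(1290) = 29.321 + (-14.521)·e^(−1290/481.88) = 29.321 + (-14.521)·0.068767 = 28.322 °C.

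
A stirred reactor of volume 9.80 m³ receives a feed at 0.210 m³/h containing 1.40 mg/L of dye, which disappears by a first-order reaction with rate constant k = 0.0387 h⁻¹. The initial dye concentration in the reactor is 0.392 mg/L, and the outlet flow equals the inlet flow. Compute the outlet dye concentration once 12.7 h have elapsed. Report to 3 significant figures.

V dC/dt = Q(C_in − C) − k V C.
This is linear with rate a = Q/V + k = 0.060129 h⁻¹.
C_ss = Q C_in/(Q + kV) = 0.49893 mg/L; C(t) = C_ss + (C₀ − C_ss) e^(−a t).
C(12.7) = 0.49893 + (-0.10693)·e^(−0.060129·12.7) = 0.49893 + (-0.10693)·0.46597 = 0.44910 mg/L.

0.449 mg/L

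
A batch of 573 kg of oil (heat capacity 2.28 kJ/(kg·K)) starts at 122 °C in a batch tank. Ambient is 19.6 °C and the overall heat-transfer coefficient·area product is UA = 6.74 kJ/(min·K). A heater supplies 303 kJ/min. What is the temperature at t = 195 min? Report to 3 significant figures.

Lumped-capacitance energy balance: M c_p dT/dt = UA(T_amb − T) + Q̇.
dT/dt = (T_ss − T)/τ with T_ss = T_amb + Q̇/UA = 19.6 + 303/6.74 = 64.555 °C, τ = M c_p/UA = 573·2.28/6.74 = 193.83 min.
Integrating: T(t) = T_ss + (T₀ − T_ss) e^(−t/τ).
T(195) = 64.555 + (57.445)·0.36567 = 85.561 °C.

85.6 °C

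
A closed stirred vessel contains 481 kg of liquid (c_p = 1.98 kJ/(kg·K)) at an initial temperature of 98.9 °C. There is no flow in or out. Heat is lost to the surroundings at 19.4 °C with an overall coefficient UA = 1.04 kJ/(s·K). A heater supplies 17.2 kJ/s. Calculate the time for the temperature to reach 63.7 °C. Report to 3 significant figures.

M c_p dT/dt = −UA(T − T_amb) + Q̇.
τ = M c_p/UA = 915.75 s; T_ss = T_amb + Q̇/UA = 19.4 + 17.2/1.04 = 35.938 °C.
T(t) = T_ss + (T₀ − T_ss)e^(−t/τ); set T = 63.7:
t = −τ ln[(T − T_ss)/(T₀ − T_ss)] = −915.75 · ln(0.44093) = 749.88 s.

750 s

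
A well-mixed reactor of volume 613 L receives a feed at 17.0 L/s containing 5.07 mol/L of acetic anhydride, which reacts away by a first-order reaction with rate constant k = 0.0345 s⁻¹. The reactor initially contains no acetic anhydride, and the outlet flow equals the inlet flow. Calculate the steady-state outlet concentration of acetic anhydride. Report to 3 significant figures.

2.26 mol/L

Species balance: V dC/dt = Q C_in − Q C − k V C.
At steady state: 0 = Q C_in − (Q + kV) C_ss, so C_ss = Q C_in/(Q + kV).
C_ss = 17.0·5.07/(17.0 + 0.0345·613) = 86.190/38.148 = 2.2593 mol/L.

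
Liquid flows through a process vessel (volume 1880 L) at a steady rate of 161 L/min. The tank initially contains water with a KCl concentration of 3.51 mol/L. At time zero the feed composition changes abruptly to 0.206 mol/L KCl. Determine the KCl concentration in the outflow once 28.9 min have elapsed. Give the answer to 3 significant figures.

0.484 mol/L

Mass balance on the solute (V constant): V dC/dt = Q(C_in − C).
Time constant τ = V/Q = 1880/161 = 11.677 min.
Solution: C(t) = C_in + (C₀ − C_in) e^(−t/τ).
C(28.9) = 0.206 + (3.51 − 0.206)·e^(−28.9/11.677) = 0.206 + (3.3040)·0.084167 = 0.48409 mol/L.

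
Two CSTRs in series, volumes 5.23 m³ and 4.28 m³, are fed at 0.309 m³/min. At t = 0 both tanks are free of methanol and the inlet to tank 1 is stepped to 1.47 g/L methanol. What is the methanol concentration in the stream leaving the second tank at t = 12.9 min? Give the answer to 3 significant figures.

Time constants: τᵢ = Vᵢ/Q for each well-mixed tank.
τ₁ = 5.23/0.309 = 16.926 min; τ₂ = 4.28/0.309 = 13.851 min.
Tank 1: C₁ = C_in(1 − e^(−t/τ₁)). Tank 2 (τ₁ ≠ τ₂): C₂ = C_in[1 − (τ₁ e^(−t/τ₁) − τ₂ e^(−t/τ₂))/(τ₁ − τ₂)].
At t = 12.9: e^(−t/τ₁) = 0.46666, e^(−t/τ₂) = 0.39403.
C₂ = 1.47·[1 − (16.926·0.46666 − 13.851·0.39403)/(3.0744)] = 1.47·0.20613 = 0.30301 g/L.

0.303 g/L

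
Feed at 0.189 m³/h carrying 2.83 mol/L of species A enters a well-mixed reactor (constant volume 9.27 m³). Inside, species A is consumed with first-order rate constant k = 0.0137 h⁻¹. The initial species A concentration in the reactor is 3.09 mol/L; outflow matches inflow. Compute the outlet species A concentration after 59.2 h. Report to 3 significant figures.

1.88 mol/L

V dC/dt = Q(C_in − C) − k V C.
dC/dt = (Q/V) C_in − (Q/V + k) C; effective rate a = Q/V + k = 0.020388 + 0.0137 = 0.034088 h⁻¹.
C_ss = Q C_in/(Q + kV) = 1.6926 mol/L; C(t) = C_ss + (C₀ − C_ss) e^(−a t).
C(59.2) = 1.6926 + (1.3974)·e^(−0.034088·59.2) = 1.6926 + (1.3974)·0.13292 = 1.8784 mol/L.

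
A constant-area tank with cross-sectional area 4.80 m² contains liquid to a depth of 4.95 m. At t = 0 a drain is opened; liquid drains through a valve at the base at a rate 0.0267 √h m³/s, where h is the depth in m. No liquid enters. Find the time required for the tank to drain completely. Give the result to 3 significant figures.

Volume balance on the tank: A dh/dt = −0.0267 √h.
This is separable: 2 d(√h)/dt = −0.0267/A, so √h = √h₀ − (0.0267/(2A)) t.
Tank is empty when √h = 0: t_empty = 2A√h₀/0.0267.
t_empty = 2·4.80·√4.95/0.0267 = 9.6000·2.2249/0.0267 = 799.95 s.

800 s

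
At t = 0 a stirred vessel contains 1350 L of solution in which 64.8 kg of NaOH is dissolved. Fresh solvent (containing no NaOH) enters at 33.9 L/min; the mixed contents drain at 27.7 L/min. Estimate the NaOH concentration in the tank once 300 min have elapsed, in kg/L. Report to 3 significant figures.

Total volume: dV/dt = Q_in − Q_out = 6.2000 L/min, so V(t) = 1350 + 6.2000 t and V(300) = 3210.0 L.
Species balance (pure solvent in): dm/dt = −Q_out · m/V(t).
Separate: dm/m = −Q_out dt/V(t) ⇒ ln(m/m₀) = −(Q_out/(Q_in−Q_out)) ln(V/V₀).
m = m₀ (V₀/V)^(Q_out/(Q_in−Q_out)) = 64.8 × (1350/3210.0)^(4.4677) = 1.3519 kg.
C = m/V = 1.3519/3210.0 = 0.00042115 kg/L.

0.000421 kg/L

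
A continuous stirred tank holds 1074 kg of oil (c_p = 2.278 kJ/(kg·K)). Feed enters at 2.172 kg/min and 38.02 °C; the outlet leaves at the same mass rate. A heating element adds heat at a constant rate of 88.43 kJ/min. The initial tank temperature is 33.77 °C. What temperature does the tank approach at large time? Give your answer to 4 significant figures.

M c_p dT/dt = ṁ c_p (T_in − T) + Q̇.
At steady state dT/dt = 0 ⇒ T_ss = T_in + Q̇/(ṁ c_p) = 38.02 + 88.43/(2.172·2.278) = 55.8925 °C.

55.89 °C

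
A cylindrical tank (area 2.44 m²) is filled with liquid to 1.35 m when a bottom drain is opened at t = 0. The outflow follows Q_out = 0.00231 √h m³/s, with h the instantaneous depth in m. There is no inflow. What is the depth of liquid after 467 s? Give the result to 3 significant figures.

With no inflow, A dh/dt = −0.00231 √h.
Separate and integrate: 2(√h − √h₀) = −(0.00231/A) t.
√h = √1.35 − 0.00231·467/(2·2.44) = 1.1619 − 0.22106 = 0.94084.
h = 0.94084² = 0.88517 m.

0.885 m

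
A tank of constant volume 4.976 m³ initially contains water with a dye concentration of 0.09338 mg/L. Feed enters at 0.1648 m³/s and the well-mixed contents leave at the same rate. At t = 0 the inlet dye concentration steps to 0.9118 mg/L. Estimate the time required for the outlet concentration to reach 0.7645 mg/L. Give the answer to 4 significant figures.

Species balance on the tank: V dC/dt = Q(C_in − C), so τ = V/Q = 30.1942 s.
C(t) = C_in + (C₀ − C_in) e^(−t/τ). Set C = 0.7645 and solve for t:
e^(−t/τ) = (C − C_in)/(C₀ − C_in) = (0.7645 − 0.9118)/(0.09338 − 0.9118) = 0.179981
t = −τ ln(…) = 30.1942 × 1.71490 = 51.7801 s.

51.78 s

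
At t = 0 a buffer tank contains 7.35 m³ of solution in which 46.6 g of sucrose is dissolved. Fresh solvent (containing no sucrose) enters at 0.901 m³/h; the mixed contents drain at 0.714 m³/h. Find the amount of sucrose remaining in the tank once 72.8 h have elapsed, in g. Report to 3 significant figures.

Let m(t) be the amount of sucrose. Volume: V(t) = V₀ + (Q_in − Q_out) t = 7.35 + 0.18700 t; V(72.8) = 20.964 m³.
Solute balance: dm/dt = 0 − Q_out C = −Q_out m/V(t).
dm/m = −Q_out dt/(V₀ + 0.18700 t); integrating gives ln(m/m₀) = −(Q_out/(Q_in−Q_out)) ln(V/V₀).
m = m₀ (V₀/V)^(Q_out/(Q_in−Q_out)) = 46.6 × (7.35/20.964)^(3.8182) = 0.85198 g.

0.852 g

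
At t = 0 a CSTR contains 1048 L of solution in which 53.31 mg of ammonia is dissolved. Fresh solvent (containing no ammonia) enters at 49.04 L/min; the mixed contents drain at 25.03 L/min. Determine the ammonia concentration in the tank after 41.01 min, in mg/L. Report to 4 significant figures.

Total volume: dV/dt = Q_in − Q_out = 24.0100 L/min, so V(t) = 1048 + 24.0100 t and V(41.01) = 2032.65 L.
Solute balance: dm/dt = 0 − Q_out C = −Q_out m/V(t).
Separate: dm/m = −Q_out dt/V(t) ⇒ ln(m/m₀) = −(Q_out/(Q_in−Q_out)) ln(V/V₀).
m = m₀ (V₀/V)^(Q_out/(Q_in−Q_out)) = 53.31 × (1048/2032.65)^(1.04248) = 26.7230 mg.
C = m/V = 26.7230/2032.65 = 0.0131469 mg/L.

0.01315 mg/L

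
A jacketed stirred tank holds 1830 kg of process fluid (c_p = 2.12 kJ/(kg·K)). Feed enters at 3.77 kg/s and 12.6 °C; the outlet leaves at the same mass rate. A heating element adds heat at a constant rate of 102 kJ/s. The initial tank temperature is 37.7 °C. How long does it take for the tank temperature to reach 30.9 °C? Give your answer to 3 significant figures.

389 s

M c_p dT/dt = ṁ c_p (T_in − T) + Q̇.
τ = M/ṁ = 485.41 s; T_ss = T_in + Q̇/(ṁ c_p) = 25.362 °C.
T(t) = T_ss + (T₀ − T_ss) e^(−t/τ). Set T = 30.9:
e^(−t/τ) = (30.9 − 25.362)/(37.7 − 25.362) = 0.44885
t = −485.41 · ln(0.44885) = 388.84 s.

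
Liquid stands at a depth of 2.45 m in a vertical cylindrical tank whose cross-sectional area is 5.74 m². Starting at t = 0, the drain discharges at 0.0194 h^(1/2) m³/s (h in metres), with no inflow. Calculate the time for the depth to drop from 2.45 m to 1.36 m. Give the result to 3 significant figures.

With no inflow, A dh/dt = −0.0194 √h.
∫ h^(−1/2) dh = −(0.0194/A) ∫ dt, giving 2√h = 2√h₀ − (0.0194/A) t.
t = 2A(√h₀ − √h)/0.0194 = 2·5.74·(√2.45 − √1.36)/0.0194
  = 11.480 × (1.5652 − 1.1662) / 0.0194 = 236.14 s.

236 s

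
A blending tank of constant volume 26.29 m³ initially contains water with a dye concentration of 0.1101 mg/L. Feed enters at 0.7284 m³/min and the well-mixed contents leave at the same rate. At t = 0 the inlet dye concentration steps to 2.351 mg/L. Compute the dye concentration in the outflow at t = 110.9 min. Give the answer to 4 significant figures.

Unsteady species balance (constant V, well mixed): V dC/dt = Q(C_in − C).
Rewrite as dC/dt + C/τ = C_in/τ, τ = V/Q = 36.0928 min.
Integrating: C(t) = C_in + (C₀ − C_in) e^(−t/τ).
C(110.9) = 2.351 + (0.1101 − 2.351)·e^(−110.9/36.0928) = 2.351 + (-2.24090)·0.0462990 = 2.24725 mg/L.

2.247 mg/L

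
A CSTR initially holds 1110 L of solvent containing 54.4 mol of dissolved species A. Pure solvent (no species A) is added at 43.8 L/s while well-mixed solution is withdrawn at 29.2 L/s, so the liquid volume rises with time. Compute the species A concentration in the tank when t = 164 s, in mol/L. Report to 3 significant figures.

Let m(t) be the amount of species A. Volume: V(t) = V₀ + (Q_in − Q_out) t = 1110 + 14.600 t; V(164) = 3504.4 L.
Solute balance: dm/dt = 0 − Q_out C = −Q_out m/V(t).
dm/m = −Q_out dt/(V₀ + 14.600 t); integrating gives ln(m/m₀) = −(Q_out/(Q_in−Q_out)) ln(V/V₀).
m = m₀ (V₀/V)^(Q_out/(Q_in−Q_out)) = 54.4 × (1110/3504.4)^(2.0000) = 5.4578 mol.
C = m/V = 5.4578/3504.4 = 0.0015574 mol/L.

0.00156 mol/L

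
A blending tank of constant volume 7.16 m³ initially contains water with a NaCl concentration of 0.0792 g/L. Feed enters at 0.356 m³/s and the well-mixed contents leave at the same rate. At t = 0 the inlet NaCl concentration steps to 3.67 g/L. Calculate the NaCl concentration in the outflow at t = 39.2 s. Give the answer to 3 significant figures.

Unsteady species balance (constant V, well mixed): V dC/dt = Q(C_in − C).
So dC/dt = (C_in − C)/τ with τ = V/Q = 7.16/0.356 = 20.112 s.
Integrating: C(t) = C_in + (C₀ − C_in) e^(−t/τ).
C(39.2) = 3.67 + (0.0792 − 3.67)·e^(−39.2/20.112) = 3.67 + (-3.5908)·0.14241 = 3.1586 g/L.

3.16 g/L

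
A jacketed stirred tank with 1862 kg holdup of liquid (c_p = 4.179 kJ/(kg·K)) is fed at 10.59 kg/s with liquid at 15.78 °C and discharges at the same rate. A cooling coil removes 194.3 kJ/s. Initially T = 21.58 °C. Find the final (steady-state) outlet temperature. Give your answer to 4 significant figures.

11.39 °C

Heat balance on the well-mixed liquid: M c_p dT/dt = ṁ c_p (T_in − T) − 194.3.
At steady state dT/dt = 0 ⇒ T_ss = T_in − Q̇/(ṁ c_p) = 15.78 − 194.3/(10.59·4.179) = 11.3896 °C.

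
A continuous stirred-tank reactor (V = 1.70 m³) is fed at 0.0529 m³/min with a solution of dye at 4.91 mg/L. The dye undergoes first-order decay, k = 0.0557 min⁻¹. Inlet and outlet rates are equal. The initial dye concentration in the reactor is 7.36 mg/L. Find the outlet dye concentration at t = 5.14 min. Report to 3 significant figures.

5.34 mg/L

Species balance: V dC/dt = Q C_in − Q C − k V C.
This is linear with rate a = Q/V + k = 0.086818 min⁻¹.
C_ss = Q C_in/(Q + kV) = 1.7599 mg/L; C(t) = C_ss + (C₀ − C_ss) e^(−a t).
C(5.14) = 1.7599 + (5.6001)·e^(−0.086818·5.14) = 1.7599 + (5.6001)·0.64003 = 5.3441 mg/L.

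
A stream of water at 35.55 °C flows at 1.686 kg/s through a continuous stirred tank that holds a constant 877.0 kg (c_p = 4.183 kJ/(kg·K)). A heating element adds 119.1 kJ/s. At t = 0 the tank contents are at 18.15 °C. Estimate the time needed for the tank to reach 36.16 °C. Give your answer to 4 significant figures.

387.5 s

Heat balance on the well-mixed liquid: M c_p dT/dt = ṁ c_p (T_in − T) + 119.1.
τ = M/ṁ = 520.166 s; T_ss = T_in + Q̇/(ṁ c_p) = 52.4375 °C.
T(t) = T_ss + (T₀ − T_ss) e^(−t/τ). Set T = 36.16:
e^(−t/τ) = (36.16 − 52.4375)/(18.15 − 52.4375) = 0.474736
t = −520.166 · ln(0.474736) = 387.522 s.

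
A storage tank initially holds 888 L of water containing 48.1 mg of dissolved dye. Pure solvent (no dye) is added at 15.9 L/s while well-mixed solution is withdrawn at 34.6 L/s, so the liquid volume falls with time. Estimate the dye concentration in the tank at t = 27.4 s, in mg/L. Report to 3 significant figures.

0.0261 mg/L

Total volume: dV/dt = Q_in − Q_out = -18.700 L/s, so V(t) = 888 − 18.700 t and V(27.4) = 375.62 L.
Solute balance: dm/dt = 0 − Q_out C = −Q_out m/V(t).
Separate: dm/m = −Q_out dt/V(t) ⇒ ln(m/m₀) = −(Q_out/(Q_in−Q_out)) ln(V/V₀).
m = m₀ (V₀/V)^(Q_out/(Q_in−Q_out)) = 48.1 × (888/375.62)^(-1.8503) = 9.7896 mg.
C = m/V = 9.7896/375.62 = 0.026063 mg/L.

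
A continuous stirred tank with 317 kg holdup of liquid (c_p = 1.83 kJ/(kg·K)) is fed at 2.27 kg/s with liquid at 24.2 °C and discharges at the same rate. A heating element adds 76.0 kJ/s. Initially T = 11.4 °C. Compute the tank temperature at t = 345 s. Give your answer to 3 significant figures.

39.9 °C

Energy balance: M c_p dT/dt = ṁ c_p (T_in − T) + 76.0.
τ = M/ṁ = 139.65 s; T_ss = T_in + Q̇/(ṁ c_p) = 24.2 + 76.0/(2.27·1.83) = 42.495 °C.
This is linear first-order; T(t) = T_ss + (T₀ − T_ss) e^(−t/τ).
T(345) = 42.495 + (-31.095)·e^(−345/139.65) = 42.495 + (-31.095)·0.084542 = 39.866 °C.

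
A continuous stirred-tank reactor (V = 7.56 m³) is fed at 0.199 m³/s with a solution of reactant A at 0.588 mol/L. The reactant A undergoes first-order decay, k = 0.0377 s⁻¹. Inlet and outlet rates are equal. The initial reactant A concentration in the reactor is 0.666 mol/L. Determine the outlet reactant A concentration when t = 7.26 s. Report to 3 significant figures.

0.508 mol/L

V dC/dt = Q(C_in − C) − k V C.
dC/dt = (Q/V) C_in − (Q/V + k) C; effective rate a = Q/V + k = 0.026323 + 0.0377 = 0.064023 s⁻¹.
C_ss = Q C_in/(Q + kV) = 0.24175 mol/L; C(t) = C_ss + (C₀ − C_ss) e^(−a t).
C(7.26) = 0.24175 + (0.42425)·e^(−0.064023·7.26) = 0.24175 + (0.42425)·0.62826 = 0.50829 mol/L.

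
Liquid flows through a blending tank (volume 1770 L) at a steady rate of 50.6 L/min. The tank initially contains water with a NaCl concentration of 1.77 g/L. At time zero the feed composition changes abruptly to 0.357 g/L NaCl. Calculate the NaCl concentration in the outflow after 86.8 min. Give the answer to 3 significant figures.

0.475 g/L

Accumulation = in − out for the solute gives V dC/dt = Q(C_in − C).
Time constant τ = V/Q = 1770/50.6 = 34.980 min.
Solution: C(t) = C_in + (C₀ − C_in) e^(−t/τ).
C(86.8) = 0.357 + (1.77 − 0.357)·e^(−86.8/34.980) = 0.357 + (1.4130)·0.083626 = 0.47516 g/L.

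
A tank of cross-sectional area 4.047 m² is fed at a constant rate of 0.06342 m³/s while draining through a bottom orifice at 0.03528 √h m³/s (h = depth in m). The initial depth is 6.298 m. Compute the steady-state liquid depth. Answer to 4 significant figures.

3.231 m

Unsteady balance on liquid volume: A dh/dt = Q_in − 0.03528 √h. At steady state dh/dt = 0:
Q_in = 0.03528 √h_ss ⇒ √h_ss = 0.06342/0.03528 = 1.79762.
h_ss = 1.79762² = 3.23143 m. (Since h₀ = 6.298 m > h_ss, the level will fall toward this value.)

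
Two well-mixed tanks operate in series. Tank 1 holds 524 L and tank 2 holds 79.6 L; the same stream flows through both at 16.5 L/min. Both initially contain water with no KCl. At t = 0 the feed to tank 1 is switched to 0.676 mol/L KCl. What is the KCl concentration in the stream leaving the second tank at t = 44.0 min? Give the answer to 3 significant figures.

Each tank obeys Vᵢ dCᵢ/dt = Q(Cᵢ₋₁ − Cᵢ), so τᵢ = Vᵢ/Q.
τ₁ = 524/16.5 = 31.758 min; τ₂ = 79.6/16.5 = 4.8242 min.
Tank 1: C₁ = C_in(1 − e^(−t/τ₁)). Tank 2 (τ₁ ≠ τ₂): C₂ = C_in[1 − (τ₁ e^(−t/τ₁) − τ₂ e^(−t/τ₂))/(τ₁ − τ₂)].
At t = 44.0: e^(−t/τ₁) = 0.25020, e^(−t/τ₂) = 0.00010939.
C₂ = 0.676·[1 − (31.758·0.25020 − 4.8242·0.00010939)/(26.933)] = 0.676·0.70500 = 0.47658 mol/L.

0.477 mol/L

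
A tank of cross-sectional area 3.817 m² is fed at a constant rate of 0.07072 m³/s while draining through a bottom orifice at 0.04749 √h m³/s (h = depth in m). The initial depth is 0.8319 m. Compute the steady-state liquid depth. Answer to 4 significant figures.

Volume balance on the tank: A dh/dt = Q_in − 0.04749 √h. At steady state dh/dt = 0:
Q_in = 0.04749 √h_ss ⇒ √h_ss = 0.07072/0.04749 = 1.48916.
h_ss = 1.48916² = 2.21758 m. (Since h₀ = 0.8319 m < h_ss, the level will rise toward this value.)

2.218 m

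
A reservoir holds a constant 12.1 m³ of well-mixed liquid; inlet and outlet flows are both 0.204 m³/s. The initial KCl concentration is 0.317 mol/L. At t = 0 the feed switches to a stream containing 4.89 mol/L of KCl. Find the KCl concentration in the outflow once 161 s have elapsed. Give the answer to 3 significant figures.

4.59 mol/L

Species balance on the tank: V dC/dt = Q(C_in − C).
So dC/dt = (C_in − C)/τ with τ = V/Q = 12.1/0.204 = 59.314 s.
Integrating: C(t) = C_in + (C₀ − C_in) e^(−t/τ).
C(161) = 4.89 + (0.317 − 4.89)·e^(−161/59.314) = 4.89 + (-4.5730)·0.066246 = 4.5871 mol/L.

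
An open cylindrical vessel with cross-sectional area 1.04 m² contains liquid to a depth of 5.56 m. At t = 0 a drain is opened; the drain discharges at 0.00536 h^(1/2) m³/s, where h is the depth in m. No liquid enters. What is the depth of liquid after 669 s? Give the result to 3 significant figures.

0.402 m

A dh/dt = −Q_out = −0.00536 √h.
This is separable: 2 d(√h)/dt = −0.00536/A, so √h = √h₀ − (0.00536/(2A)) t.
√h = √5.56 − 0.00536·669/(2·1.04) = 2.3580 − 1.7240 = 0.63400.
h = 0.63400² = 0.40196 m.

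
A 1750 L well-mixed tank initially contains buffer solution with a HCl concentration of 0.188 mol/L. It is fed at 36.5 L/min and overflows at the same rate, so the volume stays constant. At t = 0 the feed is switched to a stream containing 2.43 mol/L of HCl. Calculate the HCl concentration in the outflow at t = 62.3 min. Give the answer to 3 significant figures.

Species balance on the tank: V dC/dt = Q(C_in − C).
So dC/dt = (C_in − C)/τ with τ = V/Q = 1750/36.5 = 47.945 min.
Solution: C(t) = C_in + (C₀ − C_in) e^(−t/τ).
C(62.3) = 2.43 + (0.188 − 2.43)·e^(−62.3/47.945) = 2.43 + (-2.2420)·0.27270 = 1.8186 mol/L.

1.82 mol/L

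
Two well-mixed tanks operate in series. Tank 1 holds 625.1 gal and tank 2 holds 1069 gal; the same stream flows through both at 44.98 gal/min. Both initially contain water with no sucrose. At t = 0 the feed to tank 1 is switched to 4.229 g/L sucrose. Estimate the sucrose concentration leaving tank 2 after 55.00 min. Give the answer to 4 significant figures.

Species balance on tank i: dCᵢ/dt = (Cᵢ₋₁ − Cᵢ)/τᵢ with τᵢ = Vᵢ/Q.
τ₁ = 625.1/44.98 = 13.8973 min; τ₂ = 1069/44.98 = 23.7661 min.
Solving the cascade with C₁(0)=C₂(0)=0 gives C₂(t) = C_in[1 − (τ₁ e^(−t/τ₁) − τ₂ e^(−t/τ₂))/(τ₁ − τ₂)].
At t = 55.00: e^(−t/τ₁) = 0.0191088, e^(−t/τ₂) = 0.0988434.
C₂ = 4.229·[1 − (13.8973·0.0191088 − 23.7661·0.0988434)/(-9.86883)] = 4.229·0.788874 = 3.33615 g/L.

3.336 g/L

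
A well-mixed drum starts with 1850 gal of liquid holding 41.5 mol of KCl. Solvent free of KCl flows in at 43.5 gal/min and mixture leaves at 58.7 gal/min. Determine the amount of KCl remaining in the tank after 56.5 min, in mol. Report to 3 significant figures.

3.73 mol

Let m(t) be the amount of KCl. Volume: V(t) = V₀ + (Q_in − Q_out) t = 1850 − 15.200 t; V(56.5) = 991.20 gal.
Solute balance: dm/dt = 0 − Q_out C = −Q_out m/V(t).
Separate: dm/m = −Q_out dt/V(t) ⇒ ln(m/m₀) = −(Q_out/(Q_in−Q_out)) ln(V/V₀).
m = m₀ (V₀/V)^(Q_out/(Q_in−Q_out)) = 41.5 × (1850/991.20)^(-3.8618) = 3.7278 mol.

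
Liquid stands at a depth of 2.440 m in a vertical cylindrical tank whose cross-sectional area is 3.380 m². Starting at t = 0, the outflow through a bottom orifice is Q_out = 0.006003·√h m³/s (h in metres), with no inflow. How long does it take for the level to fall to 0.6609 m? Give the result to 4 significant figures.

843.6 s

Unsteady balance on liquid volume: A dh/dt = −0.006003 √h.
∫ h^(−1/2) dh = −(0.006003/A) ∫ dt, giving 2√h = 2√h₀ − (0.006003/A) t.
t = 2A(√h₀ − √h)/0.006003 = 2·3.380·(√2.440 − √0.6609)/0.006003
  = 6.76000 × (1.56205 − 0.812958) / 0.006003 = 843.556 s.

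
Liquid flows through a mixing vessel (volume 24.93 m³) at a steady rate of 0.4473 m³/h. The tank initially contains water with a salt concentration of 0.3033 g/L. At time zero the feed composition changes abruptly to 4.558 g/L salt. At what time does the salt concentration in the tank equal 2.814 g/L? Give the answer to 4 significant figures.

49.71 h

Species balance on the tank: V dC/dt = Q(C_in − C), so τ = V/Q = 55.7344 h.
C(t) = C_in + (C₀ − C_in) e^(−t/τ). Set C = 2.814 and solve for t:
e^(−t/τ) = (C − C_in)/(C₀ − C_in) = (2.814 − 4.558)/(0.3033 − 4.558) = 0.409900
t = −τ ln(…) = 55.7344 × 0.891843 = 49.7063 h.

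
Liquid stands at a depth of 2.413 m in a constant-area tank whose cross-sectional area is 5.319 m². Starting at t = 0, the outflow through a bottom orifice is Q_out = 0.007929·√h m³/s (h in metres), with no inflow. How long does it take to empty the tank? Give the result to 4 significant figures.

2084 s

A dh/dt = −Q_out = −0.007929 √h.
Separate and integrate: 2(√h − √h₀) = −(0.007929/A) t.
Set h = 0: 2√h₀ = (0.007929/A) t_empty ⇒ t_empty = 2A√h₀/0.007929.
t_empty = 2·5.319·√2.413/0.007929 = 10.6380·1.55338/0.007929 = 2084.11 s.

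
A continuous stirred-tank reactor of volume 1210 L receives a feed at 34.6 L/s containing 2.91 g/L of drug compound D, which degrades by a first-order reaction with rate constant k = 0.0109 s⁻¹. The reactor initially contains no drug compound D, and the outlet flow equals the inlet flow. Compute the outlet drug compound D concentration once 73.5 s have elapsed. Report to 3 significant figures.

1.99 g/L

V dC/dt = Q(C_in − C) − k V C.
This is linear with rate a = Q/V + k = 0.039495 s⁻¹.
C_ss = Q C_in/(Q + kV) = 2.1069 g/L; C(t) = C_ss + (C₀ − C_ss) e^(−a t).
C(73.5) = 2.1069 + (-2.1069)·e^(−0.039495·73.5) = 2.1069 + (-2.1069)·0.054865 = 1.9913 g/L.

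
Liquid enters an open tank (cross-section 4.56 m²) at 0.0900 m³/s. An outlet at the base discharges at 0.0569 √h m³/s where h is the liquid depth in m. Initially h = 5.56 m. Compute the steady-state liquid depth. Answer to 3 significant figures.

2.50 m

Level balance: A dh/dt = 0.0900 − 0.0569 √h. Setting dh/dt = 0:
Q_in = 0.0569 √h_ss ⇒ √h_ss = 0.0900/0.0569 = 1.5817.
h_ss = 1.5817² = 2.5018 m. (Since h₀ = 5.56 m > h_ss, the level will fall toward this value.)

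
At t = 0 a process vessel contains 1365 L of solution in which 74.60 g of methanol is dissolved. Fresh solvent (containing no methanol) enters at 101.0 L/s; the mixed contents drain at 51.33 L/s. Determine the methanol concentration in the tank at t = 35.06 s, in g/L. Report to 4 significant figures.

Let m(t) be the amount of methanol. Volume: V(t) = V₀ + (Q_in − Q_out) t = 1365 + 49.6700 t; V(35.06) = 3106.43 L.
Species balance (pure solvent in): dm/dt = −Q_out · m/V(t).
Separate: dm/m = −Q_out dt/V(t) ⇒ ln(m/m₀) = −(Q_out/(Q_in−Q_out)) ln(V/V₀).
m = m₀ (V₀/V)^(Q_out/(Q_in−Q_out)) = 74.60 × (1365/3106.43)^(1.03342) = 31.8915 g.
C = m/V = 31.8915/3106.43 = 0.0102663 g/L.

0.01027 g/L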